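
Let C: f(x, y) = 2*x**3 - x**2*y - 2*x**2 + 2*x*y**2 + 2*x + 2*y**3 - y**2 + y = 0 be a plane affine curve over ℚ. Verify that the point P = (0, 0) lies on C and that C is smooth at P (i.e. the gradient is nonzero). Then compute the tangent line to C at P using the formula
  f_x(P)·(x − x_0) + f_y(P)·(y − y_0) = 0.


Tangent line at P: 2*x + y = 0.

Step 1: f(0, 0) = 0, so P lies on C.
Step 2: partial derivatives
  f_x(x, y) = 6*x**2 - 2*x*y - 4*x + 2*y**2 + 2, f_y(x, y) = -x**2 + 4*x*y + 6*y**2 - 2*y + 1.
  f_x(P) = 2, f_y(P) = 1 (gradient nonzero, so P is smooth).
Step 3: tangent line at P: 2·(x − 0) + 1·(y − 0) = 0.
Expanding: 2*x + y = 0.


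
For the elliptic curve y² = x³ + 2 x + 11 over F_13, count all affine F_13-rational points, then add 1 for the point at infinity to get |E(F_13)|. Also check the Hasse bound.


Affine points = {(1, 1), (1, 12), (2, 6), (2, 7), (5, 4), (5, 9), (7, 2), (7, 11), (9, 2), (9, 11), (10, 2), (10, 11), (11, 5), (11, 8)}; affine count = 14; |E(F_13)| = 15.

Discriminant check: Δ ∝ 4a³ + 27b² = 4·2³ + 27·11² = 4·8 + 27·121 ≡ 10 (mod 13). Nonzero ⇒ E is nonsingular.
For each x ∈ F_13, compute rhs = x³ + 2·x + 11 mod 13, then count y ∈ F_13 with y² ≡ rhs.
  x = 0: rhs = 11, matching y values: none (0 points).
  x = 1: rhs = 1, matching y values: 1, 12 (2 points).
  x = 2: rhs = 10, matching y values: 6, 7 (2 points).
  x = 3: rhs = 5, matching y values: none (0 points).
  x = 4: rhs = 5, matching y values: none (0 points).
  x = 5: rhs = 3, matching y values: 4, 9 (2 points).
  x = 6: rhs = 5, matching y values: none (0 points).
  x = 7: rhs = 4, matching y values: 2, 11 (2 points).
  x = 8: rhs = 6, matching y values: none (0 points).
  x = 9: rhs = 4, matching y values: 2, 11 (2 points).
  x = 10: rhs = 4, matching y values: 2, 11 (2 points).
  x = 11: rhs = 12, matching y values: 5, 8 (2 points).
  x = 12: rhs = 8, matching y values: none (0 points).
Total affine count: 14.
Full point count |E(F_13)| = 14 + 1 = 15.
Hasse bound: |15 − (13+1)| = |1| = 1 ≤ 2√13 ≈ 7.2111 ✓.


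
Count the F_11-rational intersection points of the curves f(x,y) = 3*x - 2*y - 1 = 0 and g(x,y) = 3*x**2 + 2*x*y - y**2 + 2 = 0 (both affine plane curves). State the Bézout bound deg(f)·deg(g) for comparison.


Common zeros: ∅; count = 0; Bézout bound = 2.

deg(f) = 1, deg(g) = 2, so Bézout bound = 2.
Scan x ∈ F_11. For each x, list the y ∈ F_11 with f(x, y) ≡ 0 and those with g(x, y) ≡ 0 (mod 11); the common zeros in that column are the intersection.
  x = 0: f ≡ 0 at y ∈ {5}; g ≡ 0 at y ∈ ∅; common: ∅.
  x = 1: f ≡ 0 at y ∈ {1}; g ≡ 0 at y ∈ ∅; common: ∅.
  x = 2: f ≡ 0 at y ∈ {8}; g ≡ 0 at y ∈ ∅; common: ∅.
  x = 3: f ≡ 0 at y ∈ {4}; g ≡ 0 at y ∈ {7, 10}; common: ∅.
  x = 4: f ≡ 0 at y ∈ {0}; g ≡ 0 at y ∈ {4}; common: ∅.
  x = 5: f ≡ 0 at y ∈ {7}; g ≡ 0 at y ∈ {0, 10}; common: ∅.
  x = 6: f ≡ 0 at y ∈ {3}; g ≡ 0 at y ∈ {0, 1}; common: ∅.
  x = 7: f ≡ 0 at y ∈ {10}; g ≡ 0 at y ∈ {7}; common: ∅.
  x = 8: f ≡ 0 at y ∈ {6}; g ≡ 0 at y ∈ {1, 4}; common: ∅.
  x = 9: f ≡ 0 at y ∈ {2}; g ≡ 0 at y ∈ ∅; common: ∅.
  x = 10: f ≡ 0 at y ∈ {9}; g ≡ 0 at y ∈ ∅; common: ∅.
Collecting: common zeros = ∅, so the count is 0.
Comparison with the Bézout bound: 0 ≤ 2 = deg(f)·deg(g), as expected for curves with no common component (the affine F_11-count falls short of the bound because intersections may lie at infinity, over extension fields, or carry multiplicity).


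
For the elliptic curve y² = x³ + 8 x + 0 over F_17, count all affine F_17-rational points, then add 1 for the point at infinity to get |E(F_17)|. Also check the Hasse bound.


Affine points = {(0, 0), (1, 3), (1, 14), (3, 0), (6, 3), (6, 14), (7, 5), (7, 12), (8, 7), (8, 10), (9, 6), (9, 11), (10, 3), (10, 14), (11, 5), (11, 12), (14, 0), (16, 5), (16, 12)}; affine count = 19; |E(F_17)| = 20.

Discriminant check: Δ ∝ 4a³ + 27b² = 4·8³ + 27·0² = 4·512 + 27·0 ≡ 8 (mod 17). Nonzero ⇒ E is nonsingular.
For each x ∈ F_17, compute rhs = x³ + 8·x + 0 mod 17, then count y ∈ F_17 with y² ≡ rhs.
  x = 0: rhs = 0, matching y values: 0 (1 points).
  x = 1: rhs = 9, matching y values: 3, 14 (2 points).
  x = 2: rhs = 7, matching y values: none (0 points).
  x = 3: rhs = 0, matching y values: 0 (1 points).
  x = 4: rhs = 11, matching y values: none (0 points).
  x = 5: rhs = 12, matching y values: none (0 points).
  x = 6: rhs = 9, matching y values: 3, 14 (2 points).
  x = 7: rhs = 8, matching y values: 5, 12 (2 points).
  x = 8: rhs = 15, matching y values: 7, 10 (2 points).
  x = 9: rhs = 2, matching y values: 6, 11 (2 points).
  x = 10: rhs = 9, matching y values: 3, 14 (2 points).
  x = 11: rhs = 8, matching y values: 5, 12 (2 points).
  x = 12: rhs = 5, matching y values: none (0 points).
  x = 13: rhs = 6, matching y values: none (0 points).
  x = 14: rhs = 0, matching y values: 0 (1 points).
  x = 15: rhs = 10, matching y values: none (0 points).
  x = 16: rhs = 8, matching y values: 5, 12 (2 points).
Total affine count: 19.
Full point count |E(F_17)| = 19 + 1 = 20.
Hasse bound: |20 − (17+1)| = |2| = 2 ≤ 2√17 ≈ 8.2462 ✓.


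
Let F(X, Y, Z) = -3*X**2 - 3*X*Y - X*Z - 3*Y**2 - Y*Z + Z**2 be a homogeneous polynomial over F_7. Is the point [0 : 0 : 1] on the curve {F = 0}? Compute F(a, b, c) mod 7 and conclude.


F(0,0,1) ≡ 1 (mod 7); P is NOT on the curve.

Evaluate F(0, 0, 1) term-by-term (mod 7).
  -3*X**2 ↦ -3·0·1·1 = 0
  -3*X*Y ↦ -3·0·0·1 = 0
  -X*Z ↦ -1·0·1·1 = 0
  -3*Y**2 ↦ -3·1·0·1 = 0
  -Y*Z ↦ -1·1·0·1 = 0
  Z**2 ↦ 1·1·1·1 = 1
Sum: F(0, 0, 1) = (0) + (0) + (0) + (0) + (0) + (1) = 1.
Reducing mod 7: 1 ≡ 1 (mod 7).
Since F(a, b, c) ≡ 1 ≠ 0 (mod 7), P does NOT lie on the curve.


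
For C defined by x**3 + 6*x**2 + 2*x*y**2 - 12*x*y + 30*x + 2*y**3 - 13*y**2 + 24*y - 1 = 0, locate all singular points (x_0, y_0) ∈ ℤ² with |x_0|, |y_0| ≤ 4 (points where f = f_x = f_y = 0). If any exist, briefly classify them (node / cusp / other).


Singular points: {(-2, 3)}; classification: cusp.

Compute partial derivatives:
  f_x = 3*x**2 + 12*x + 2*y**2 - 12*y + 30.
  f_y = 4*x*y - 12*x + 6*y**2 - 26*y + 24.
Scan x_0 ∈ {−4, ..., 4}. For each x_0, f_y(x_0, y) is a polynomial in y; find its integer roots y ∈ {−4, ..., 4}, then test f_x and f at those candidates.
  x = -4: f_y(-4, y) = 6*y**2 - 42*y + 72; vanishes at y ∈ {3, 4}. (-4, 3): f_x = 12 ≠ 0; (-4, 4): f_x = 14 ≠ 0.
  x = -3: f_y(-3, y) = 6*y**2 - 38*y + 60; vanishes at y ∈ {3}. (-3, 3): f_x = 3 ≠ 0.
  x = -2: f_y(-2, y) = 6*y**2 - 34*y + 48; vanishes at y ∈ {3}. (-2, 3): f_x = 0, f = 0 — SINGULAR.
  x = -1: f_y(-1, y) = 6*y**2 - 30*y + 36; vanishes at y ∈ {2, 3}. (-1, 2): f_x = 5 ≠ 0; (-1, 3): f_x = 3 ≠ 0.
  x = 0: f_y(0, y) = 6*y**2 - 26*y + 24; vanishes at y ∈ {3}. (0, 3): f_x = 12 ≠ 0.
  x = 1: f_y(1, y) = 6*y**2 - 22*y + 12; vanishes at y ∈ {3}. (1, 3): f_x = 27 ≠ 0.
  x = 2: f_y(2, y) = 6*y**2 - 18*y; vanishes at y ∈ {0, 3}. (2, 0): f_x = 66 ≠ 0; (2, 3): f_x = 48 ≠ 0.
  x = 3: f_y(3, y) = 6*y**2 - 14*y - 12; vanishes at y ∈ {3}. (3, 3): f_x = 75 ≠ 0.
  x = 4: f_y(4, y) = 6*y**2 - 10*y - 24; vanishes at y ∈ {3}. (4, 3): f_x = 108 ≠ 0.
Only singular point on the grid: (-2, 3).
Classify: substitute x = -2 + u, y = 3 + v and expand: f = u**3 + 2*u*v**2 + 2*v**3 + v**2.
No constant or linear terms (consistent with a singular point). Quadratic part: v**2. Cubic part: u**3 + 2*u*v**2 + 2*v**3.
The quadratic part v**2 is a perfect square, so there is a single (double) tangent line v = 0, i.e. y = 3. Restricting the cubic part to that line (v = 0) leaves u**3 ≠ 0, so f is not divisible by v and the branch is v² ≈ -u**3 to lowest order — this is a cusp.
Classification: cusp.


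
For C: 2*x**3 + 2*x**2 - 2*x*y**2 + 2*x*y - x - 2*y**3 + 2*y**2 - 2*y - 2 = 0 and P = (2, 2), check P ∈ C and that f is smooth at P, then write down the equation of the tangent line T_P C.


Tangent line at P: 27*x - 30*y + 6 = 0.

Step 1: f(2, 2) = 0, so P lies on C.
Step 2: partial derivatives
  f_x(x, y) = 6*x**2 + 4*x - 2*y**2 + 2*y - 1, f_y(x, y) = -4*x*y + 2*x - 6*y**2 + 4*y - 2.
  f_x(P) = 27, f_y(P) = -30 (gradient nonzero, so P is smooth).
Step 3: tangent line at P: 27·(x − 2) + -30·(y − 2) = 0.
Expanding: 27*x - 30*y + 6 = 0.


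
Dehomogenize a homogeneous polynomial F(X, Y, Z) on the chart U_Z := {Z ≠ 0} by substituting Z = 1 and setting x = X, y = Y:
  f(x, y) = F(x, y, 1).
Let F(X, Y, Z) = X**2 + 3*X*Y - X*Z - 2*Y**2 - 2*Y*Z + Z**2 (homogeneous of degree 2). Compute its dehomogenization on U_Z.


f(x, y) = x**2 + 3*x*y - x - 2*y**2 - 2*y + 1

On U_Z we set Z = 1. Each monomial c·X^i·Y^j·Z^k in F becomes c·x^i·y^j·1^k = c·x^i·y^j.
Substituting Z = 1: F(X, Y, 1) = x**2 + 3*x*y - x - 2*y**2 - 2*y + 1.
Note: deg(f) ≤ deg(F) = 2; strict inequality happens when F is divisible by Z (lost terms).


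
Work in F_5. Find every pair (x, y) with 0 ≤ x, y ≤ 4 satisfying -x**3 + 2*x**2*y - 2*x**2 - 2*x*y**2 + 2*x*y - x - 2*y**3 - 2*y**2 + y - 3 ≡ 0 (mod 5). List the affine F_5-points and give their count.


Affine F_5-points: {(0, 2), (2, 2), (2, 3)}; count = 3.

For each of the 25 pairs (x, y) ∈ F_5², evaluate f(x, y) mod 5. Record the zeros.
  x = 0: [0↦2, 1↦4, 2↦0, 3↦3, 4↦1]  zeros at y ∈ {2}
  x = 1: [0↦3, 1↦2, 2↦1, 3↦3, 4↦1]  zeros at y ∈ ∅
  x = 2: [0↦4, 1↦4, 2↦0, 3↦0, 4↦2]  zeros at y ∈ {2, 3}
  x = 3: [0↦4, 1↦4, 2↦1, 3↦3, 4↦3]  zeros at y ∈ ∅
  x = 4: [0↦2, 1↦1, 2↦3, 3↦1, 4↦3]  zeros at y ∈ ∅
Collecting zeros: affine points = {(0, 2), (2, 2), (2, 3)}.
Total count |C(F_5)_aff| = 3.


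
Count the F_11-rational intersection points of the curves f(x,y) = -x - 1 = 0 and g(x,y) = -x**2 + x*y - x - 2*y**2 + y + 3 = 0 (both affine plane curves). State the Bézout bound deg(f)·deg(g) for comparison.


Common zeros: ∅; count = 0; Bézout bound = 2.

deg(f) = 1, deg(g) = 2, so Bézout bound = 2.
Scan x ∈ F_11. For each x, list the y ∈ F_11 with f(x, y) ≡ 0 and those with g(x, y) ≡ 0 (mod 11); the common zeros in that column are the intersection.
  x = 0: f ≡ 0 at y ∈ ∅; g ≡ 0 at y ∈ {7, 10}; common: ∅.
  x = 1: f ≡ 0 at y ∈ ∅; g ≡ 0 at y ∈ {3, 9}; common: ∅.
  x = 2: f ≡ 0 at y ∈ ∅; g ≡ 0 at y ∈ ∅; common: ∅.
  x = 3: f ≡ 0 at y ∈ ∅; g ≡ 0 at y ∈ ∅; common: ∅.
  x = 4: f ≡ 0 at y ∈ ∅; g ≡ 0 at y ∈ ∅; common: ∅.
  x = 5: f ≡ 0 at y ∈ ∅; g ≡ 0 at y ∈ ∅; common: ∅.
  x = 6: f ≡ 0 at y ∈ ∅; g ≡ 0 at y ∈ {2, 7}; common: ∅.
  x = 7: f ≡ 0 at y ∈ ∅; g ≡ 0 at y ∈ {6, 9}; common: ∅.
  x = 8: f ≡ 0 at y ∈ ∅; g ≡ 0 at y ∈ ∅; common: ∅.
  x = 9: f ≡ 0 at y ∈ ∅; g ≡ 0 at y ∈ {6, 10}; common: ∅.
  x = 10: f ≡ 0 at y ∈ {0, 1, 2, 3, 4, 5, 6, 7, 8, 9, 10}; g ≡ 0 at y ∈ ∅; common: ∅.
Collecting: common zeros = ∅, so the count is 0.
Comparison with the Bézout bound: 0 ≤ 2 = deg(f)·deg(g), as expected for curves with no common component (the affine F_11-count falls short of the bound because intersections may lie at infinity, over extension fields, or carry multiplicity).


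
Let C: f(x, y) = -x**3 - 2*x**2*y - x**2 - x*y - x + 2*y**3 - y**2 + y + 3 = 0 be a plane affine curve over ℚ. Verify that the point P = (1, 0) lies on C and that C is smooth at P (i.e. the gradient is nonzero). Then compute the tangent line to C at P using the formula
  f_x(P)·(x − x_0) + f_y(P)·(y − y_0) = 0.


Tangent line at P: -6*x - 2*y + 6 = 0.

Step 1: f(1, 0) = 0, so P lies on C.
Step 2: partial derivatives
  f_x(x, y) = -3*x**2 - 4*x*y - 2*x - y - 1, f_y(x, y) = -2*x**2 - x + 6*y**2 - 2*y + 1.
  f_x(P) = -6, f_y(P) = -2 (gradient nonzero, so P is smooth).
Step 3: tangent line at P: -6·(x − 1) + -2·(y − 0) = 0.
Expanding: -6*x - 2*y + 6 = 0.


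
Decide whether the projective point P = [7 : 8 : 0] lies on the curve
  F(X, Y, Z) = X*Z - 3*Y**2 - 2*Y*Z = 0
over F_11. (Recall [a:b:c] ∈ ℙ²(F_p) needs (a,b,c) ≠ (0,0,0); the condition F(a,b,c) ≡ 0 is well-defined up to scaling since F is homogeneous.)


F(7,8,0) ≡ 6 (mod 11); P is NOT on the curve.

Evaluate F(7, 8, 0) term-by-term (mod 11).
  X*Z ↦ 1·7·1·0 = 0
  -3*Y**2 ↦ -3·1·64·1 = -192
  -2*Y*Z ↦ -2·1·8·0 = 0
Sum: F(7, 8, 0) = (0) + (-192) + (0) = -192.
Reducing mod 11: -192 ≡ 6 (mod 11).
Since F(a, b, c) ≡ 6 ≠ 0 (mod 11), P does NOT lie on the curve.


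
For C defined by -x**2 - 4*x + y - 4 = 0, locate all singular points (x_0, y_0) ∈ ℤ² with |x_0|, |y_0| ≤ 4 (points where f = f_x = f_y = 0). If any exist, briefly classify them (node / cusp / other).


No singular points in the scanned grid; C is smooth there.

Compute partial derivatives:
  f_x = -2*x - 4.
  f_y = 1.
f_y = 1 is a nonzero constant, so f_y never vanishes: no point (x, y) can satisfy f = f_x = f_y = 0. In particular no (x, y) ∈ {−4, ..., 4}² is singular; the curve is smooth.


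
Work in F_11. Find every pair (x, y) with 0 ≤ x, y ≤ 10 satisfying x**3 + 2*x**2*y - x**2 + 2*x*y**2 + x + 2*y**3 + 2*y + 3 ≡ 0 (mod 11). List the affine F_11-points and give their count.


Affine F_11-points: {(1, 3), (1, 8), (1, 10), (2, 9), (3, 6), (3, 7), (4, 0), (4, 1), (4, 6), (7, 4), (7, 7), (9, 0), (10, 0), (10, 5), (10, 7)}; count = 15.

For each of the 121 pairs (x, y) ∈ F_11², evaluate f(x, y) mod 11. Record the zeros.
  x = 0: [0↦3, 1↦7, 2↦1, 3↦8, 4↦7, 5↦10, 6↦7, 7↦10, 8↦9, 9↦5, 10↦10]  zeros at y ∈ ∅
  x = 1: [0↦4, 1↦1, 2↦3, 3↦0, 4↦4, 5↦5, 6↦4, 7↦2, 8↦0, 9↦10, 10↦0]  zeros at y ∈ {3, 8, 10}
  x = 2: [0↦9, 1↦3, 2↦6, 3↦8, 4↦10, 5↦2, 6↦7, 7↦4, 8↦5, 9↦0, 10↦1]  zeros at y ∈ {9}
  x = 3: [0↦2, 1↦8, 2↦5, 3↦5, 4↦9, 5↦7, 6↦0, 7↦0, 8↦8, 9↦3, 10↦8]  zeros at y ∈ {6, 7}
  x = 4: [0↦0, 1↦0, 2↦6, 3↦8, 4↦7, 5↦4, 6↦0, 7↦7, 8↦4, 9↦3, 10↦5]  zeros at y ∈ {0, 1, 6}
  x = 5: [0↦9, 1↦7, 2↦4, 3↦1, 4↦10, 5↦10, 6↦2, 7↦9, 8↦10, 9↦6, 10↦9]  zeros at y ∈ ∅
  x = 6: [0↦2, 1↦2, 2↦5, 3↦1, 4↦2, 5↦9, 6↦1, 7↦1, 8↦10, 9↦7, 10↦4]  zeros at y ∈ ∅
  x = 7: [0↦7, 1↦2, 2↦4, 3↦3, 4↦0, 5↦7, 6↦3, 7↦0, 8↦10, 9↦1, 10↦7]  zeros at y ∈ {4, 7}
  x = 8: [0↦8, 1↦2, 2↦7, 3↦2, 4↦10, 5↦10, 6↦3, 7↦1, 8↦5, 9↦5, 10↦2]  zeros at y ∈ ∅
  x = 9: [0↦0, 1↦8, 2↦9, 3↦4, 4↦5, 5↦2, 6↦7, 7↦10, 8↦1, 9↦3, 10↦6]  zeros at y ∈ {0}
  x = 10: [0↦0, 1↦4, 2↦5, 3↦4, 4↦2, 5↦0, 6↦10, 7↦0, 8↦4, 9↦1, 10↦3]  zeros at y ∈ {0, 5, 7}
Collecting zeros: affine points = {(1, 3), (1, 8), (1, 10), (2, 9), (3, 6), (3, 7), (4, 0), (4, 1), (4, 6), (7, 4), (7, 7), (9, 0), (10, 0), (10, 5), (10, 7)}.
Total count |C(F_11)_aff| = 15.


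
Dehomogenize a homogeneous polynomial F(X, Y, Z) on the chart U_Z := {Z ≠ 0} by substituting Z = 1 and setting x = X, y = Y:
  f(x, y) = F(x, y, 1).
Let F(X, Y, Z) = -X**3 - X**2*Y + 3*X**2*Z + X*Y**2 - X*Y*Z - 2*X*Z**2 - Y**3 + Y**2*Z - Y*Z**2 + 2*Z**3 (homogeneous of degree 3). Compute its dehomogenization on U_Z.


f(x, y) = -x**3 - x**2*y + 3*x**2 + x*y**2 - x*y - 2*x - y**3 + y**2 - y + 2

On U_Z we set Z = 1. Each monomial c·X^i·Y^j·Z^k in F becomes c·x^i·y^j·1^k = c·x^i·y^j.
Substituting Z = 1: F(X, Y, 1) = -x**3 - x**2*y + 3*x**2 + x*y**2 - x*y - 2*x - y**3 + y**2 - y + 2.
Note: deg(f) ≤ deg(F) = 3; strict inequality happens when F is divisible by Z (lost terms).


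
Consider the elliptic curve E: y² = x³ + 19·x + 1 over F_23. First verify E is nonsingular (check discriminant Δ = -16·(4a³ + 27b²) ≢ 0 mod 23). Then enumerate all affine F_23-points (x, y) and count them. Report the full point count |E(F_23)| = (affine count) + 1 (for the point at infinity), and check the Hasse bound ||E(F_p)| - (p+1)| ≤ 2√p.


Affine points = {(0, 1), (0, 22), (2, 1), (2, 22), (3, 4), (3, 19), (4, 7), (4, 16), (6, 3), (6, 20), (9, 2), (9, 21), (10, 8), (10, 15), (11, 0), (12, 5), (12, 18), (15, 2), (15, 21), (16, 10), (16, 13), (17, 4), (17, 19), (20, 3), (20, 20), (21, 1), (21, 22), (22, 2), (22, 21)}; affine count = 29; |E(F_23)| = 30.

Discriminant check: Δ ∝ 4a³ + 27b² = 4·19³ + 27·1² = 4·6859 + 27·1 ≡ 1 (mod 23). Nonzero ⇒ E is nonsingular.
For each x ∈ F_23, compute rhs = x³ + 19·x + 1 mod 23, then count y ∈ F_23 with y² ≡ rhs.
  x = 0: rhs = 1, matching y values: 1, 22 (2 points).
  x = 1: rhs = 21, matching y values: none (0 points).
  x = 2: rhs = 1, matching y values: 1, 22 (2 points).
  x = 3: rhs = 16, matching y values: 4, 19 (2 points).
  x = 4: rhs = 3, matching y values: 7, 16 (2 points).
  x = 5: rhs = 14, matching y values: none (0 points).
  x = 6: rhs = 9, matching y values: 3, 20 (2 points).
  x = 7: rhs = 17, matching y values: none (0 points).
  x = 8: rhs = 21, matching y values: none (0 points).
  x = 9: rhs = 4, matching y values: 2, 21 (2 points).
  x = 10: rhs = 18, matching y values: 8, 15 (2 points).
  x = 11: rhs = 0, matching y values: 0 (1 points).
  x = 12: rhs = 2, matching y values: 5, 18 (2 points).
  x = 13: rhs = 7, matching y values: none (0 points).
  x = 14: rhs = 21, matching y values: none (0 points).
  x = 15: rhs = 4, matching y values: 2, 21 (2 points).
  x = 16: rhs = 8, matching y values: 10, 13 (2 points).
  x = 17: rhs = 16, matching y values: 4, 19 (2 points).
  x = 18: rhs = 11, matching y values: none (0 points).
  x = 19: rhs = 22, matching y values: none (0 points).
  x = 20: rhs = 9, matching y values: 3, 20 (2 points).
  x = 21: rhs = 1, matching y values: 1, 22 (2 points).
  x = 22: rhs = 4, matching y values: 2, 21 (2 points).
Total affine count: 29.
Full point count |E(F_23)| = 29 + 1 = 30.
Hasse bound: |30 − (23+1)| = |6| = 6 ≤ 2√23 ≈ 9.5917 ✓.


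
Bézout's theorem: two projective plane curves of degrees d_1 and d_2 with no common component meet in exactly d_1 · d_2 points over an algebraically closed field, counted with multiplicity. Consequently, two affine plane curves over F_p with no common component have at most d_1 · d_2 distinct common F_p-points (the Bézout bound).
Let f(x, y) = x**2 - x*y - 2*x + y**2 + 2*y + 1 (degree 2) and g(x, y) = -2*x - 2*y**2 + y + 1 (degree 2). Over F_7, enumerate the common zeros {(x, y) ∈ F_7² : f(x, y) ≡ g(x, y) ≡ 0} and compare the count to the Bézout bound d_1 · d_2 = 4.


Common zeros: ∅; count = 0; Bézout bound = 4.

deg(f) = 2, deg(g) = 2, so Bézout bound = 4.
Scan x ∈ F_7. For each x, list the y ∈ F_7 with f(x, y) ≡ 0 and those with g(x, y) ≡ 0 (mod 7); the common zeros in that column are the intersection.
  x = 0: f ≡ 0 at y ∈ {6}; g ≡ 0 at y ∈ {1, 3}; common: ∅.
  x = 1: f ≡ 0 at y ∈ {0, 6}; g ≡ 0 at y ∈ {2}; common: ∅.
  x = 2: f ≡ 0 at y ∈ ∅; g ≡ 0 at y ∈ ∅; common: ∅.
  x = 3: f ≡ 0 at y ∈ ∅; g ≡ 0 at y ∈ ∅; common: ∅.
  x = 4: f ≡ 0 at y ∈ ∅; g ≡ 0 at y ∈ {0, 4}; common: ∅.
  x = 5: f ≡ 0 at y ∈ {1, 2}; g ≡ 0 at y ∈ ∅; common: ∅.
  x = 6: f ≡ 0 at y ∈ {2}; g ≡ 0 at y ∈ {5, 6}; common: ∅.
Collecting: common zeros = ∅, so the count is 0.
Comparison with the Bézout bound: 0 ≤ 4 = deg(f)·deg(g), as expected for curves with no common component (the affine F_7-count falls short of the bound because intersections may lie at infinity, over extension fields, or carry multiplicity).


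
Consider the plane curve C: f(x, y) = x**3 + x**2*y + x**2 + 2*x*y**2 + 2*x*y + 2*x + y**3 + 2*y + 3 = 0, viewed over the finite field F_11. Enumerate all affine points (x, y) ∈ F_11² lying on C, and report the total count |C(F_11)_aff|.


Affine F_11-points: {(0, 6), (0, 10), (1, 2), (2, 4), (3, 10), (5, 9), (6, 1), (6, 8), (7, 4), (8, 3), (8, 4), (8, 10), (9, 9), (10, 7)}; count = 14.

For each of the 121 pairs (x, y) ∈ F_11², evaluate f(x, y) mod 11. Record the zeros.
  x = 0: [0↦3, 1↦6, 2↦4, 3↦3, 4↦9, 5↦6, 6↦0, 7↦8, 8↦3, 9↦2, 10↦0]  zeros at y ∈ {6, 10}
  x = 1: [0↦7, 1↦4, 2↦0, 3↦1, 4↦2, 5↦9, 6↦6, 7↦10, 8↦5, 9↦8, 10↦3]  zeros at y ∈ {2}
  x = 2: [0↦8, 1↦1, 2↦8, 3↦2, 4↦0, 5↦8, 6↦10, 7↦1, 8↦9, 9↦7, 10↦1]  zeros at y ∈ {4}
  x = 3: [0↦1, 1↦3, 2↦1, 3↦1, 4↦9, 5↦9, 6↦7, 7↦9, 8↦10, 9↦5, 10↦0]  zeros at y ∈ {10}
  x = 4: [0↦3, 1↦5, 2↦7, 3↦4, 4↦2, 5↦7, 6↦3, 7↦7, 8↦3, 9↦8, 10↦6]  zeros at y ∈ ∅
  x = 5: [0↦9, 1↦2, 2↦10, 3↦6, 4↦7, 5↦8, 6↦4, 7↦1, 8↦5, 9↦0, 10↦3]  zeros at y ∈ {9}
  x = 6: [0↦3, 1↦0, 2↦5, 3↦2, 4↦8, 5↦7, 6↦5, 7↦8, 8↦0, 9↦9, 10↦8]  zeros at y ∈ {1, 8}
  x = 7: [0↦2, 1↦5, 2↦9, 3↦9, 4↦0, 5↦10, 6↦1, 7↦1, 8↦5, 9↦8, 10↦5]  zeros at y ∈ {4}
  x = 8: [0↦1, 1↦1, 2↦6, 3↦0, 4↦0, 5↦1, 6↦9, 7↦8, 8↦4, 9↦3, 10↦0]  zeros at y ∈ {3, 4, 10}
  x = 9: [0↦6, 1↦5, 2↦2, 3↦3, 4↦3, 5↦8, 6↦2, 7↦2, 8↦3, 9↦0, 10↦10]  zeros at y ∈ {9}
  x = 10: [0↦1, 1↦1, 2↦3, 3↦2, 4↦4, 5↦4, 6↦8, 7↦0, 8↦8, 9↦5, 10↦8]  zeros at y ∈ {7}
Collecting zeros: affine points = {(0, 6), (0, 10), (1, 2), (2, 4), (3, 10), (5, 9), (6, 1), (6, 8), (7, 4), (8, 3), (8, 4), (8, 10), (9, 9), (10, 7)}.
Total count |C(F_11)_aff| = 14.


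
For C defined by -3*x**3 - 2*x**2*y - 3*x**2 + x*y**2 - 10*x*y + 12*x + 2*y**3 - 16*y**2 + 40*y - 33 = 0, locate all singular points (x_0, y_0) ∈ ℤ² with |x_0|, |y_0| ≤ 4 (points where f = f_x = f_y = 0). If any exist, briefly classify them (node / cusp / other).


Singular points: {(-1, 3)}; classification: cusp.

Compute partial derivatives:
  f_x = -9*x**2 - 4*x*y - 6*x + y**2 - 10*y + 12.
  f_y = -2*x**2 + 2*x*y - 10*x + 6*y**2 - 32*y + 40.
Scan x_0 ∈ {−4, ..., 4}. For each x_0, f_y(x_0, y) is a polynomial in y; find its integer roots y ∈ {−4, ..., 4}, then test f_x and f at those candidates.
  x = -4: f_y(-4, y) = 6*y**2 - 40*y + 48; no integer root y with |y| ≤ 4.
  x = -3: f_y(-3, y) = 6*y**2 - 38*y + 52; vanishes at y ∈ {2}. (-3, 2): f_x = -43 ≠ 0.
  x = -2: f_y(-2, y) = 6*y**2 - 36*y + 52; no integer root y with |y| ≤ 4.
  x = -1: f_y(-1, y) = 6*y**2 - 34*y + 48; vanishes at y ∈ {3}. (-1, 3): f_x = 0, f = 0 — SINGULAR.
  x = 0: f_y(0, y) = 6*y**2 - 32*y + 40; vanishes at y ∈ {2}. (0, 2): f_x = -4 ≠ 0.
  x = 1: f_y(1, y) = 6*y**2 - 30*y + 28; no integer root y with |y| ≤ 4.
  x = 2: f_y(2, y) = 6*y**2 - 28*y + 12; no integer root y with |y| ≤ 4.
  x = 3: f_y(3, y) = 6*y**2 - 26*y - 8; no integer root y with |y| ≤ 4.
  x = 4: f_y(4, y) = 6*y**2 - 24*y - 32; no integer root y with |y| ≤ 4.
Only singular point on the grid: (-1, 3).
Classify: substitute x = -1 + u, y = 3 + v and expand: f = -3*u**3 - 2*u**2*v + u*v**2 + 2*v**3 + v**2.
No constant or linear terms (consistent with a singular point). Quadratic part: v**2. Cubic part: -3*u**3 - 2*u**2*v + u*v**2 + 2*v**3.
The quadratic part v**2 is a perfect square, so there is a single (double) tangent line v = 0, i.e. y = 3. Restricting the cubic part to that line (v = 0) leaves -3*u**3 ≠ 0, so f is not divisible by v and the branch is v² ≈ 3*u**3 to lowest order — this is a cusp.
Classification: cusp.


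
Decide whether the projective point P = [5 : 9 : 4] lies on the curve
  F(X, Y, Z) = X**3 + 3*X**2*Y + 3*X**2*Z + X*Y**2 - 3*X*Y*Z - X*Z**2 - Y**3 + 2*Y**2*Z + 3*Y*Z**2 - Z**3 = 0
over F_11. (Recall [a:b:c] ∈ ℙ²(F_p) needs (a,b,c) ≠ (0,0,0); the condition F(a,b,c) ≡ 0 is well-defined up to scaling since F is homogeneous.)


F(5,9,4) ≡ 6 (mod 11); P is NOT on the curve.

Evaluate F(5, 9, 4) term-by-term (mod 11).
  X**3 ↦ 1·125·1·1 = 125
  3*X**2*Y ↦ 3·25·9·1 = 675
  3*X**2*Z ↦ 3·25·1·4 = 300
  X*Y**2 ↦ 1·5·81·1 = 405
  -3*X*Y*Z ↦ -3·5·9·4 = -540
  -X*Z**2 ↦ -1·5·1·16 = -80
  -Y**3 ↦ -1·1·729·1 = -729
  2*Y**2*Z ↦ 2·1·81·4 = 648
  3*Y*Z**2 ↦ 3·1·9·16 = 432
  -Z**3 ↦ -1·1·1·64 = -64
Sum: F(5, 9, 4) = (125) + (675) + (300) + (405) + (-540) + (-80) + (-729) + (648) + (432) + (-64) = 1172.
Reducing mod 11: 1172 ≡ 6 (mod 11).
Since F(a, b, c) ≡ 6 ≠ 0 (mod 11), P does NOT lie on the curve.


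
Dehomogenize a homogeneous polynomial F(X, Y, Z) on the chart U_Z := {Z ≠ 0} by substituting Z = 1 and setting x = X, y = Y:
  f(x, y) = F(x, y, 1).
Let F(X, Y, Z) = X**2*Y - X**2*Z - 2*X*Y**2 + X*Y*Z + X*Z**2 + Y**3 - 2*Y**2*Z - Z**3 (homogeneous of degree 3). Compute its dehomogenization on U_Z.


f(x, y) = x**2*y - x**2 - 2*x*y**2 + x*y + x + y**3 - 2*y**2 - 1

On U_Z we set Z = 1. Each monomial c·X^i·Y^j·Z^k in F becomes c·x^i·y^j·1^k = c·x^i·y^j.
Substituting Z = 1: F(X, Y, 1) = x**2*y - x**2 - 2*x*y**2 + x*y + x + y**3 - 2*y**2 - 1.
Note: deg(f) ≤ deg(F) = 3; strict inequality happens when F is divisible by Z (lost terms).


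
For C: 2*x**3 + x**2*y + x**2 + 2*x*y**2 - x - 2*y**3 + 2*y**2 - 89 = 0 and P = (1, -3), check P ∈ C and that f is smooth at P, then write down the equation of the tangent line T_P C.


Tangent line at P: 19*x - 77*y - 250 = 0.

Step 1: f(1, -3) = 0, so P lies on C.
Step 2: partial derivatives
  f_x(x, y) = 6*x**2 + 2*x*y + 2*x + 2*y**2 - 1, f_y(x, y) = x**2 + 4*x*y - 6*y**2 + 4*y.
  f_x(P) = 19, f_y(P) = -77 (gradient nonzero, so P is smooth).
Step 3: tangent line at P: 19·(x − 1) + -77·(y − -3) = 0.
Expanding: 19*x - 77*y - 250 = 0.


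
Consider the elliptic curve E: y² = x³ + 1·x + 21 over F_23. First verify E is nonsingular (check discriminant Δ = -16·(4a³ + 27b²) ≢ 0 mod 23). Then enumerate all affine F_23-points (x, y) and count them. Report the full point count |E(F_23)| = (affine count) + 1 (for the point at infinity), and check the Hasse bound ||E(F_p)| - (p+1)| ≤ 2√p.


Affine points = {(1, 0), (2, 10), (2, 13), (5, 6), (5, 17), (6, 6), (6, 17), (7, 7), (7, 16), (8, 9), (8, 14), (9, 0), (11, 11), (11, 12), (12, 6), (12, 17), (13, 0), (16, 4), (16, 19), (17, 11), (17, 12), (18, 11), (18, 12)}; affine count = 23; |E(F_23)| = 24.

Discriminant check: Δ ∝ 4a³ + 27b² = 4·1³ + 27·21² = 4·1 + 27·441 ≡ 20 (mod 23). Nonzero ⇒ E is nonsingular.
For each x ∈ F_23, compute rhs = x³ + 1·x + 21 mod 23, then count y ∈ F_23 with y² ≡ rhs.
  x = 0: rhs = 21, matching y values: none (0 points).
  x = 1: rhs = 0, matching y values: 0 (1 points).
  x = 2: rhs = 8, matching y values: 10, 13 (2 points).
  x = 3: rhs = 5, matching y values: none (0 points).
  x = 4: rhs = 20, matching y values: none (0 points).
  x = 5: rhs = 13, matching y values: 6, 17 (2 points).
  x = 6: rhs = 13, matching y values: 6, 17 (2 points).
  x = 7: rhs = 3, matching y values: 7, 16 (2 points).
  x = 8: rhs = 12, matching y values: 9, 14 (2 points).
  x = 9: rhs = 0, matching y values: 0 (1 points).
  x = 10: rhs = 19, matching y values: none (0 points).
  x = 11: rhs = 6, matching y values: 11, 12 (2 points).
  x = 12: rhs = 13, matching y values: 6, 17 (2 points).
  x = 13: rhs = 0, matching y values: 0 (1 points).
  x = 14: rhs = 19, matching y values: none (0 points).
  x = 15: rhs = 7, matching y values: none (0 points).
  x = 16: rhs = 16, matching y values: 4, 19 (2 points).
  x = 17: rhs = 6, matching y values: 11, 12 (2 points).
  x = 18: rhs = 6, matching y values: 11, 12 (2 points).
  x = 19: rhs = 22, matching y values: none (0 points).
  x = 20: rhs = 14, matching y values: none (0 points).
  x = 21: rhs = 11, matching y values: none (0 points).
  x = 22: rhs = 19, matching y values: none (0 points).
Total affine count: 23.
Full point count |E(F_23)| = 23 + 1 = 24.
Hasse bound: |24 − (23+1)| = |0| = 0 ≤ 2√23 ≈ 9.5917 ✓.


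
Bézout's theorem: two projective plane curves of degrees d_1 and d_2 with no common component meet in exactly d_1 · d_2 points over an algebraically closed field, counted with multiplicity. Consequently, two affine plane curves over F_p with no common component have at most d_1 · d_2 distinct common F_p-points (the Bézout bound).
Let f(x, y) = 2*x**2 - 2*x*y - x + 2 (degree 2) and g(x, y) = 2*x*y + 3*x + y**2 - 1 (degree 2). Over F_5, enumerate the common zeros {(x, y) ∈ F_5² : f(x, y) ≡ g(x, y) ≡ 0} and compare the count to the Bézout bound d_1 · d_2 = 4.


Common zeros: ∅; count = 0; Bézout bound = 4.

deg(f) = 2, deg(g) = 2, so Bézout bound = 4.
Scan x ∈ F_5. For each x, list the y ∈ F_5 with f(x, y) ≡ 0 and those with g(x, y) ≡ 0 (mod 5); the common zeros in that column are the intersection.
  x = 0: f ≡ 0 at y ∈ ∅; g ≡ 0 at y ∈ {1, 4}; common: ∅.
  x = 1: f ≡ 0 at y ∈ {4}; g ≡ 0 at y ∈ {1, 2}; common: ∅.
  x = 2: f ≡ 0 at y ∈ {2}; g ≡ 0 at y ∈ {0, 1}; common: ∅.
  x = 3: f ≡ 0 at y ∈ {2}; g ≡ 0 at y ∈ {1, 3}; common: ∅.
  x = 4: f ≡ 0 at y ∈ {0}; g ≡ 0 at y ∈ {1}; common: ∅.
Collecting: common zeros = ∅, so the count is 0.
Comparison with the Bézout bound: 0 ≤ 4 = deg(f)·deg(g), as expected for curves with no common component (the affine F_5-count falls short of the bound because intersections may lie at infinity, over extension fields, or carry multiplicity).


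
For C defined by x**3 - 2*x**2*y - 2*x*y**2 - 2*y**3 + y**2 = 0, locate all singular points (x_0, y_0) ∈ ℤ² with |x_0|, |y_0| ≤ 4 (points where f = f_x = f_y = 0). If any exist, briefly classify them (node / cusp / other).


Singular points: {(0, 0)}; classification: cusp.

Compute partial derivatives:
  f_x = 3*x**2 - 4*x*y - 2*y**2.
  f_y = -2*x**2 - 4*x*y - 6*y**2 + 2*y.
Scan x_0 ∈ {−4, ..., 4}. For each x_0, f_y(x_0, y) is a polynomial in y; find its integer roots y ∈ {−4, ..., 4}, then test f_x and f at those candidates.
  x = -4: f_y(-4, y) = -6*y**2 + 18*y - 32; no integer root y with |y| ≤ 4.
  x = -3: f_y(-3, y) = -6*y**2 + 14*y - 18; no integer root y with |y| ≤ 4.
  x = -2: f_y(-2, y) = -6*y**2 + 10*y - 8; no integer root y with |y| ≤ 4.
  x = -1: f_y(-1, y) = -6*y**2 + 6*y - 2; no integer root y with |y| ≤ 4.
  x = 0: f_y(0, y) = -6*y**2 + 2*y; vanishes at y ∈ {0}. (0, 0): f_x = 0, f = 0 — SINGULAR.
  x = 1: f_y(1, y) = -6*y**2 - 2*y - 2; no integer root y with |y| ≤ 4.
  x = 2: f_y(2, y) = -6*y**2 - 6*y - 8; no integer root y with |y| ≤ 4.
  x = 3: f_y(3, y) = -6*y**2 - 10*y - 18; no integer root y with |y| ≤ 4.
  x = 4: f_y(4, y) = -6*y**2 - 14*y - 32; no integer root y with |y| ≤ 4.
Only singular point on the grid: (0, 0).
Classify: substitute x = 0 + u, y = 0 + v and expand: f = u**3 - 2*u**2*v - 2*u*v**2 - 2*v**3 + v**2.
No constant or linear terms (consistent with a singular point). Quadratic part: v**2. Cubic part: u**3 - 2*u**2*v - 2*u*v**2 - 2*v**3.
The quadratic part v**2 is a perfect square, so there is a single (double) tangent line v = 0, i.e. y = 0. Restricting the cubic part to that line (v = 0) leaves u**3 ≠ 0, so f is not divisible by v and the branch is v² ≈ -u**3 to lowest order — this is a cusp.
Classification: cusp.


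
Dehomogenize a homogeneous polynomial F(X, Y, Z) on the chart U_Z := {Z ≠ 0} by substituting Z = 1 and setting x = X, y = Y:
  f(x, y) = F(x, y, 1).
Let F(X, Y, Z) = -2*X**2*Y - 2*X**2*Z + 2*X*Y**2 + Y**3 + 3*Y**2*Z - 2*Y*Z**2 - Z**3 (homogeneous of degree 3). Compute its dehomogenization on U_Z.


f(x, y) = -2*x**2*y - 2*x**2 + 2*x*y**2 + y**3 + 3*y**2 - 2*y - 1

On U_Z we set Z = 1. Each monomial c·X^i·Y^j·Z^k in F becomes c·x^i·y^j·1^k = c·x^i·y^j.
Substituting Z = 1: F(X, Y, 1) = -2*x**2*y - 2*x**2 + 2*x*y**2 + y**3 + 3*y**2 - 2*y - 1.
Note: deg(f) ≤ deg(F) = 3; strict inequality happens when F is divisible by Z (lost terms).


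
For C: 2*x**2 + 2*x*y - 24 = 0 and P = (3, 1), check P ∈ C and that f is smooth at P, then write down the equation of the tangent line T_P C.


Tangent line at P: 14*x + 6*y - 48 = 0.

Step 1: f(3, 1) = 0, so P lies on C.
Step 2: partial derivatives
  f_x(x, y) = 4*x + 2*y, f_y(x, y) = 2*x.
  f_x(P) = 14, f_y(P) = 6 (gradient nonzero, so P is smooth).
Step 3: tangent line at P: 14·(x − 3) + 6·(y − 1) = 0.
Expanding: 14*x + 6*y - 48 = 0.


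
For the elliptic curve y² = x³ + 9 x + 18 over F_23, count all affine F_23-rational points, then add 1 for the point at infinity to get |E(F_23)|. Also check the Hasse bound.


Affine points = {(0, 8), (0, 15), (3, 7), (3, 16), (4, 7), (4, 16), (5, 2), (5, 21), (6, 9), (6, 14), (8, 2), (8, 21), (9, 0), (10, 2), (10, 21), (13, 3), (13, 20), (14, 6), (14, 17), (15, 3), (15, 20), (16, 7), (16, 16), (17, 1), (17, 22), (18, 3), (18, 20), (22, 10), (22, 13)}; affine count = 29; |E(F_23)| = 30.

Discriminant check: Δ ∝ 4a³ + 27b² = 4·9³ + 27·18² = 4·729 + 27·324 ≡ 3 (mod 23). Nonzero ⇒ E is nonsingular.
For each x ∈ F_23, compute rhs = x³ + 9·x + 18 mod 23, then count y ∈ F_23 with y² ≡ rhs.
  x = 0: rhs = 18, matching y values: 8, 15 (2 points).
  x = 1: rhs = 5, matching y values: none (0 points).
  x = 2: rhs = 21, matching y values: none (0 points).
  x = 3: rhs = 3, matching y values: 7, 16 (2 points).
  x = 4: rhs = 3, matching y values: 7, 16 (2 points).
  x = 5: rhs = 4, matching y values: 2, 21 (2 points).
  x = 6: rhs = 12, matching y values: 9, 14 (2 points).
  x = 7: rhs = 10, matching y values: none (0 points).
  x = 8: rhs = 4, matching y values: 2, 21 (2 points).
  x = 9: rhs = 0, matching y values: 0 (1 points).
  x = 10: rhs = 4, matching y values: 2, 21 (2 points).
  x = 11: rhs = 22, matching y values: none (0 points).
  x = 12: rhs = 14, matching y values: none (0 points).
  x = 13: rhs = 9, matching y values: 3, 20 (2 points).
  x = 14: rhs = 13, matching y values: 6, 17 (2 points).
  x = 15: rhs = 9, matching y values: 3, 20 (2 points).
  x = 16: rhs = 3, matching y values: 7, 16 (2 points).
  x = 17: rhs = 1, matching y values: 1, 22 (2 points).
  x = 18: rhs = 9, matching y values: 3, 20 (2 points).
  x = 19: rhs = 10, matching y values: none (0 points).
  x = 20: rhs = 10, matching y values: none (0 points).
  x = 21: rhs = 15, matching y values: none (0 points).
  x = 22: rhs = 8, matching y values: 10, 13 (2 points).
Total affine count: 29.
Full point count |E(F_23)| = 29 + 1 = 30.
Hasse bound: |30 − (23+1)| = |6| = 6 ≤ 2√23 ≈ 9.5917 ✓.


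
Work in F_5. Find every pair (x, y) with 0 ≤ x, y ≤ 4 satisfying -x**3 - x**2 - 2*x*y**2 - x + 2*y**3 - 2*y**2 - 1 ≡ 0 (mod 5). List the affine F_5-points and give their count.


Affine F_5-points: {(0, 3), (0, 4), (1, 4), (2, 0), (2, 3), (3, 0), (3, 4), (4, 0)}; count = 8.

For each of the 25 pairs (x, y) ∈ F_5², evaluate f(x, y) mod 5. Record the zeros.
  x = 0: [0↦4, 1↦4, 2↦2, 3↦0, 4↦0]  zeros at y ∈ {3, 4}
  x = 1: [0↦1, 1↦4, 2↦1, 3↦4, 4↦0]  zeros at y ∈ {4}
  x = 2: [0↦0, 1↦1, 2↦2, 3↦0, 4↦2]  zeros at y ∈ {0, 3}
  x = 3: [0↦0, 1↦4, 2↦4, 3↦2, 4↦0]  zeros at y ∈ {0, 4}
  x = 4: [0↦0, 1↦2, 2↦1, 3↦4, 4↦3]  zeros at y ∈ {0}
Collecting zeros: affine points = {(0, 3), (0, 4), (1, 4), (2, 0), (2, 3), (3, 0), (3, 4), (4, 0)}.
Total count |C(F_5)_aff| = 8.


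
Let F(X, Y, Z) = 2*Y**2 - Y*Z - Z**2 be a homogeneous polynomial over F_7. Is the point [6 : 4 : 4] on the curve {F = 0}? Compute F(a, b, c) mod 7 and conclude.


F(6,4,4) ≡ 0 (mod 7); P is on the curve.

Evaluate F(6, 4, 4) term-by-term (mod 7).
  2*Y**2 ↦ 2·1·16·1 = 32
  -Y*Z ↦ -1·1·4·4 = -16
  -Z**2 ↦ -1·1·1·16 = -16
Sum: F(6, 4, 4) = (32) + (-16) + (-16) = 0.
Reducing mod 7: 0 ≡ 0 (mod 7).
Since F(a, b, c) ≡ 0 (mod 7), P lies on the curve.


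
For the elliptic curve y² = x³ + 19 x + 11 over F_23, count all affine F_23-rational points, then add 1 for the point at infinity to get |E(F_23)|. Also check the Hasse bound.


Affine points = {(1, 10), (1, 13), (3, 7), (3, 16), (4, 6), (4, 17), (5, 1), (5, 22), (7, 2), (7, 21), (8, 10), (8, 13), (12, 9), (12, 14), (14, 10), (14, 13), (16, 8), (16, 15), (17, 7), (17, 16), (19, 3), (19, 20)}; affine count = 22; |E(F_23)| = 23.

Discriminant check: Δ ∝ 4a³ + 27b² = 4·19³ + 27·11² = 4·6859 + 27·121 ≡ 21 (mod 23). Nonzero ⇒ E is nonsingular.
For each x ∈ F_23, compute rhs = x³ + 19·x + 11 mod 23, then count y ∈ F_23 with y² ≡ rhs.
  x = 0: rhs = 11, matching y values: none (0 points).
  x = 1: rhs = 8, matching y values: 10, 13 (2 points).
  x = 2: rhs = 11, matching y values: none (0 points).
  x = 3: rhs = 3, matching y values: 7, 16 (2 points).
  x = 4: rhs = 13, matching y values: 6, 17 (2 points).
  x = 5: rhs = 1, matching y values: 1, 22 (2 points).
  x = 6: rhs = 19, matching y values: none (0 points).
  x = 7: rhs = 4, matching y values: 2, 21 (2 points).
  x = 8: rhs = 8, matching y values: 10, 13 (2 points).
  x = 9: rhs = 14, matching y values: none (0 points).
  x = 10: rhs = 5, matching y values: none (0 points).
  x = 11: rhs = 10, matching y values: none (0 points).
  x = 12: rhs = 12, matching y values: 9, 14 (2 points).
  x = 13: rhs = 17, matching y values: none (0 points).
  x = 14: rhs = 8, matching y values: 10, 13 (2 points).
  x = 15: rhs = 14, matching y values: none (0 points).
  x = 16: rhs = 18, matching y values: 8, 15 (2 points).
  x = 17: rhs = 3, matching y values: 7, 16 (2 points).
  x = 18: rhs = 21, matching y values: none (0 points).
  x = 19: rhs = 9, matching y values: 3, 20 (2 points).
  x = 20: rhs = 19, matching y values: none (0 points).
  x = 21: rhs = 11, matching y values: none (0 points).
  x = 22: rhs = 14, matching y values: none (0 points).
Total affine count: 22.
Full point count |E(F_23)| = 22 + 1 = 23.
Hasse bound: |23 − (23+1)| = |-1| = 1 ≤ 2√23 ≈ 9.5917 ✓.


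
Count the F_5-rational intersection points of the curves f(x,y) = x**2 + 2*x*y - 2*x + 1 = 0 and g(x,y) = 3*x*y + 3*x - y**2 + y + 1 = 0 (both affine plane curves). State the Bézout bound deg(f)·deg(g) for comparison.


Common zeros: {(4, 2)}; count = 1; Bézout bound = 4.

deg(f) = 2, deg(g) = 2, so Bézout bound = 4.
Scan x ∈ F_5. For each x, list the y ∈ F_5 with f(x, y) ≡ 0 and those with g(x, y) ≡ 0 (mod 5); the common zeros in that column are the intersection.
  x = 0: f ≡ 0 at y ∈ ∅; g ≡ 0 at y ∈ {3}; common: ∅.
  x = 1: f ≡ 0 at y ∈ {0}; g ≡ 0 at y ∈ ∅; common: ∅.
  x = 2: f ≡ 0 at y ∈ {1}; g ≡ 0 at y ∈ ∅; common: ∅.
  x = 3: f ≡ 0 at y ∈ {1}; g ≡ 0 at y ∈ {0}; common: ∅.
  x = 4: f ≡ 0 at y ∈ {2}; g ≡ 0 at y ∈ {1, 2}; common: {2}.
Collecting: common zeros = {(4, 2)}, so the count is 1.
Comparison with the Bézout bound: 1 ≤ 4 = deg(f)·deg(g), as expected for curves with no common component (the affine F_5-count falls short of the bound because intersections may lie at infinity, over extension fields, or carry multiplicity).


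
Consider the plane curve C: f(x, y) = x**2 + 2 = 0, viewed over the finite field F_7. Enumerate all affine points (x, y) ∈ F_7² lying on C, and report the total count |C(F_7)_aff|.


Affine F_7-points: ∅; count = 0.

For each of the 49 pairs (x, y) ∈ F_7², evaluate f(x, y) mod 7. Record the zeros.
  x = 0: [0↦2, 1↦2, 2↦2, 3↦2, 4↦2, 5↦2, 6↦2]  zeros at y ∈ ∅
  x = 1: [0↦3, 1↦3, 2↦3, 3↦3, 4↦3, 5↦3, 6↦3]  zeros at y ∈ ∅
  x = 2: [0↦6, 1↦6, 2↦6, 3↦6, 4↦6, 5↦6, 6↦6]  zeros at y ∈ ∅
  x = 3: [0↦4, 1↦4, 2↦4, 3↦4, 4↦4, 5↦4, 6↦4]  zeros at y ∈ ∅
  x = 4: [0↦4, 1↦4, 2↦4, 3↦4, 4↦4, 5↦4, 6↦4]  zeros at y ∈ ∅
  x = 5: [0↦6, 1↦6, 2↦6, 3↦6, 4↦6, 5↦6, 6↦6]  zeros at y ∈ ∅
  x = 6: [0↦3, 1↦3, 2↦3, 3↦3, 4↦3, 5↦3, 6↦3]  zeros at y ∈ ∅
Collecting zeros: affine points = ∅.
Total count |C(F_7)_aff| = 0.


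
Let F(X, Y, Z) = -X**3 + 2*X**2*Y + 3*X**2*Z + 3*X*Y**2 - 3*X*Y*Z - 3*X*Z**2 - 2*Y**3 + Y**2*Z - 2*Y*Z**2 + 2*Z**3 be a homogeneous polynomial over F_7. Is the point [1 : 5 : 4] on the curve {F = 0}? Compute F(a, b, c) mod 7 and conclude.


F(1,5,4) ≡ 2 (mod 7); P is NOT on the curve.

Evaluate F(1, 5, 4) term-by-term (mod 7).
  -X**3 ↦ -1·1·1·1 = -1
  2*X**2*Y ↦ 2·1·5·1 = 10
  3*X**2*Z ↦ 3·1·1·4 = 12
  3*X*Y**2 ↦ 3·1·25·1 = 75
  -3*X*Y*Z ↦ -3·1·5·4 = -60
  -3*X*Z**2 ↦ -3·1·1·16 = -48
  -2*Y**3 ↦ -2·1·125·1 = -250
  Y**2*Z ↦ 1·1·25·4 = 100
  -2*Y*Z**2 ↦ -2·1·5·16 = -160
  2*Z**3 ↦ 2·1·1·64 = 128
Sum: F(1, 5, 4) = (-1) + (10) + (12) + (75) + (-60) + (-48) + (-250) + (100) + (-160) + (128) = -194.
Reducing mod 7: -194 ≡ 2 (mod 7).
Since F(a, b, c) ≡ 2 ≠ 0 (mod 7), P does NOT lie on the curve.
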